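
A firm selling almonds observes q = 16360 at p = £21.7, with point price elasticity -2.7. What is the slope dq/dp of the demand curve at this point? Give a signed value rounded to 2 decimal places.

Ed = (dq/dp)·(p/q) ⇒ dq/dp = Ed·q/p = (-2.7)·16360/21.7 = -2035.5760…

-2035.58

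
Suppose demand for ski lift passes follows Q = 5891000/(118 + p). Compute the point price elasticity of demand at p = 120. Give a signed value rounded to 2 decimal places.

-0.50

dQ/dp = −5891000/(118 + p)² = -104. At p = 120, Q = 24752.1.
Ed = (dQ/dp)·(p/Q) = (-104) × (120/24752.1) = -0.5042…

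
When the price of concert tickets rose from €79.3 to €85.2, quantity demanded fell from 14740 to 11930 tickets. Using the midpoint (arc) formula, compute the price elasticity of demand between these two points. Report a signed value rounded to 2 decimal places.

%ΔQ = (11930 − 14740) / [(14740 + 11930)/2] = -2810/13335 = -0.210723…
%ΔP = (85.2 − 79.3) / [(79.3 + 85.2)/2] = 5.9/82.25 = 0.071732…
Arc Ed = %ΔQ / %ΔP = (-2810/13335) / (5.9/82.25) = -2.9376…

-2.94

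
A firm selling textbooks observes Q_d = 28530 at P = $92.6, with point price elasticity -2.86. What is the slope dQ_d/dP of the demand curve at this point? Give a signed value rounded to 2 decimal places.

Ed = (dQ_d/dP)·(P/Q_d) ⇒ dQ_d/dP = Ed·Q_d/P = (-2.86)·28530/92.6 = -881.1641…

-881.16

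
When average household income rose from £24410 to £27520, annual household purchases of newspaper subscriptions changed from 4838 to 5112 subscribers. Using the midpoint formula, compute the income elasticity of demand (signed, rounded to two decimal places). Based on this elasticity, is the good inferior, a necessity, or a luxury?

%ΔQ = (5112 − 4838)/[( 4838 + 5112)/2] = 274/4975 = 0.055075…
%ΔIncome = (27520 − 24410)/[( 24410 + 27520)/2] = 3110/25965 = 0.119776…
E_income = (274/4975) / (3110/25965) = 0.4598…
0 < E_income < 1 ⇒ normal good, necessity.

0.46; necessity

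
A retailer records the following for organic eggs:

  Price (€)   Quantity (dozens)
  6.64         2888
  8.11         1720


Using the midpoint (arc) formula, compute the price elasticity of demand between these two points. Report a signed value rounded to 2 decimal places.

-2.54

%ΔQ = (1720 − 2888) / [(2888 + 1720)/2] = -1168/2304 = -0.506944…
%ΔP = (8.11 − 6.64) / [(6.64 + 8.11)/2] = 1.47/7.375 = 0.199322…
Arc Ed = %ΔQ / %ΔP = (-1168/2304) / (1.47/7.375) = -2.5433…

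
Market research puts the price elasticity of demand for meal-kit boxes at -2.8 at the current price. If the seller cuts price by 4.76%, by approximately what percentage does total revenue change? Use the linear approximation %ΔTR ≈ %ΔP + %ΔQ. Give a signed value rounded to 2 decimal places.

%ΔQ ≈ Ed × %ΔP = (-2.8) × (-4.76%) = +13.3280%
%ΔTR ≈ %ΔP + %ΔQ = (-4.76%) + (+13.3280%) = +8.5680%

+8.57%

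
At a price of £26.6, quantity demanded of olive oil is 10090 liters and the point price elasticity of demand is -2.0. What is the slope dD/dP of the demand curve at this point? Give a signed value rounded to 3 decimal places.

Ed = (dD/dP)·(P/D) ⇒ dD/dP = Ed·D/P = (-2.0)·10090/26.6 = -758.64661…

-758.647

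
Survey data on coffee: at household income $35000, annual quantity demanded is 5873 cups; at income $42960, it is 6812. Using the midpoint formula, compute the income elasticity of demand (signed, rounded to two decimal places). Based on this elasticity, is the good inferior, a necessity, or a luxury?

0.72; necessity

%ΔQ = (6812 − 5873)/[( 5873 + 6812)/2] = 939/6342.5 = 0.148048…
%ΔIncome = (42960 − 35000)/[( 35000 + 42960)/2] = 7960/38980 = 0.204207…
E_income = (939/6342.5) / (7960/38980) = 0.7249…
0 < E_income < 1 ⇒ normal good, necessity.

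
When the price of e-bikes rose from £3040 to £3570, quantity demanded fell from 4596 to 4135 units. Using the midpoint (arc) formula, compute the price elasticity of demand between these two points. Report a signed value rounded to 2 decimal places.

%ΔQ = (4135 − 4596) / [(4596 + 4135)/2] = -461/4365.5 = -0.105600…
%ΔP = (3570 − 3040) / [(3040 + 3570)/2] = 530/3305 = 0.160363…
Arc Ed = %ΔQ / %ΔP = (-461/4365.5) / (530/3305) = -0.6585…

-0.66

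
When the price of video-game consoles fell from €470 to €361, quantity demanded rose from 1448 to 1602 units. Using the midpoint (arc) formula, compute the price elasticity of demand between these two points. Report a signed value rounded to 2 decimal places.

%ΔQ = (1602 − 1448) / [(1448 + 1602)/2] = 154/1525 = 0.100983…
%ΔP = (361 − 470) / [(470 + 361)/2] = -109/415.5 = -0.262334…
Arc Ed = %ΔQ / %ΔP = (154/1525) / (-109/415.5) = -0.3849…

-0.38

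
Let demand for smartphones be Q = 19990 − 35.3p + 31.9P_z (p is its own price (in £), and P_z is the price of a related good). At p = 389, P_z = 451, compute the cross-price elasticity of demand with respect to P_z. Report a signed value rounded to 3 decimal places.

At the given values, Q = 19990 − 35.3(389) + 31.9(451) = 20645.2.
∂Q/∂P_z = 31.9.
E = (31.9) × (451/20645.2) = 0.69686…

0.697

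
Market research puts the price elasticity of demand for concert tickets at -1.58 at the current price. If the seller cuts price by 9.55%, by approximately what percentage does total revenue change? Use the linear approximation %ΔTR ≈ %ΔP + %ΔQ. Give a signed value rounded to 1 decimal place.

%ΔQ ≈ Ed × %ΔP = (-1.58) × (-9.55%) = +15.0890%
%ΔTR ≈ %ΔP + %ΔQ = (-9.55%) + (+15.0890%) = +5.5390%

+5.5%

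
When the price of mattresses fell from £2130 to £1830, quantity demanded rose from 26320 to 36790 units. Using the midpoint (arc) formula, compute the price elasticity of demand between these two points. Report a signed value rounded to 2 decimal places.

-2.19

%ΔQ = (36790 − 26320) / [(26320 + 36790)/2] = 10470/31555 = 0.331801…
%ΔP = (1830 − 2130) / [(2130 + 1830)/2] = -300/1980 = -0.151515…
Arc Ed = %ΔQ / %ΔP = (10470/31555) / (-300/1980) = -2.1898…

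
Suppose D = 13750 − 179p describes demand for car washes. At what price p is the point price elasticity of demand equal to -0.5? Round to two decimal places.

25.61

Ed = −179p/(13750 − 179p). Set this equal to -0.5:
179p = 0.5·(13750 − 179p) ⇒ 179p(1 + 0.5) = 0.5·13750
p = 0.5·13750 / (179·1.5) = 25.6052…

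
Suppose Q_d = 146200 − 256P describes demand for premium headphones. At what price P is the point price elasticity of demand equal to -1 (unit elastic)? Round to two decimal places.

Ed = −256P/(146200 − 256P). Set this equal to -1:
256P = 1·(146200 − 256P) ⇒ 256P(1 + 1) = 1·146200
P = 1·146200 / (256·2) = 285.5468…

285.55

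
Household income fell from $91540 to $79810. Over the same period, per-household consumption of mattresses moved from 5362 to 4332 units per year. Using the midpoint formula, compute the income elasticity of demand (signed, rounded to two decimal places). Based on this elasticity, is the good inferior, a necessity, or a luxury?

%ΔQ = (4332 − 5362)/[( 5362 + 4332)/2] = -1030/4847 = -0.212502…
%ΔIncome = (79810 − 91540)/[( 91540 + 79810)/2] = -11730/85675 = -0.136912…
E_income = (-1030/4847) / (-11730/85675) = 1.5521…
E_income > 1 ⇒ normal good, luxury.

1.55; luxury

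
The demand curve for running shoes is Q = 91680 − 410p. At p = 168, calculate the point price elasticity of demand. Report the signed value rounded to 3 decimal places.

dQ/dp = −410. At p = 168, Q = 91680 − 410(168) = 22800.
Ed = (dQ/dp)·(p/Q) = −410 × (168/22800) = -3.02105…

-3.021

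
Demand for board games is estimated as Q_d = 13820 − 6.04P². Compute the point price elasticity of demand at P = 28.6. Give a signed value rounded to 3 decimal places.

dQ_d/dP = −2·6.04·P = -345.488. At P = 28.6, Q_d = 8879.5216.
Ed = (dQ_d/dP)·(P/Q_d) = (-345.488) × (28.6/8879.5216) = -1.11278…

-1.113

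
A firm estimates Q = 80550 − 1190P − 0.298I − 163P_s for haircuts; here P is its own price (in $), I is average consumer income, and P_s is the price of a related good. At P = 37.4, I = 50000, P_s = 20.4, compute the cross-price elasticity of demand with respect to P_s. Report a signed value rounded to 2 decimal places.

-0.19

At the given values, Q = 80550 − 1190(37.4) − 0.298(50000) − 163(20.4) = 17818.8.
∂Q/∂P_s = -163.
E = (-163) × (20.4/17818.8) = -0.1866…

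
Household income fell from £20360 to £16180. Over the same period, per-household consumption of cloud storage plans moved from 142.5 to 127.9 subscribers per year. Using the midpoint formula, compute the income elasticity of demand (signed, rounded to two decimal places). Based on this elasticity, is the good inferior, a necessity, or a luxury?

0.47; necessity

%ΔQ = (127.9 − 142.5)/[( 142.5 + 127.9)/2] = -14.6/135.2 = -0.107988…
%ΔIncome = (16180 − 20360)/[( 20360 + 16180)/2] = -4180/18270 = -0.228790…
E_income = (-14.6/135.2) / (-4180/18270) = 0.4719…
0 < E_income < 1 ⇒ normal good, necessity.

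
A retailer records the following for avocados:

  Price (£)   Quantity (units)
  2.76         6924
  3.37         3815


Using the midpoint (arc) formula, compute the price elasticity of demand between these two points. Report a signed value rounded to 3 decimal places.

%ΔQ = (3815 − 6924) / [(6924 + 3815)/2] = -3109/5369.5 = -0.579011…
%ΔP = (3.37 − 2.76) / [(2.76 + 3.37)/2] = 0.61/3.065 = 0.199021…
Arc Ed = %ΔQ / %ΔP = (-3109/5369.5) / (0.61/3.065) = -2.90929…

-2.909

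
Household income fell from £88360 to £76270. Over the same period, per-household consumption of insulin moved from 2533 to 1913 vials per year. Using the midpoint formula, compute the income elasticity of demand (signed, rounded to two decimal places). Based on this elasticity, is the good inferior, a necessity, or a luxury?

%ΔQ = (1913 − 2533)/[( 2533 + 1913)/2] = -620/2223 = -0.278902…
%ΔIncome = (76270 − 88360)/[( 88360 + 76270)/2] = -12090/82315 = -0.146874…
E_income = (-620/2223) / (-12090/82315) = 1.8989…
E_income > 1 ⇒ normal good, luxury.

1.90; luxury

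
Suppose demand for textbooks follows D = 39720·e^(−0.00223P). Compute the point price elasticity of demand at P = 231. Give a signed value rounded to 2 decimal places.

dD/dP = −0.00223·D = -52.9171. At P = 231, D = 23729.6.
Ed = (dD/dP)·(P/D) = (-52.9171) × (231/23729.6) = -0.5151…

-0.52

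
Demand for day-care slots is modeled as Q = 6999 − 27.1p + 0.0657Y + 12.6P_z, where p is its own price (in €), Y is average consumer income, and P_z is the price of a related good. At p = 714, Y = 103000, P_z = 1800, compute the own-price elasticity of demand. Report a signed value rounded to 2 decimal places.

-1.13

At the given values, Q = 6999 − 27.1(714) + 0.0657(103000) + 12.6(1800) = 17096.7.
∂Q/∂p = −27.1.
E = (-27.1) × (714/17096.7) = -1.1317…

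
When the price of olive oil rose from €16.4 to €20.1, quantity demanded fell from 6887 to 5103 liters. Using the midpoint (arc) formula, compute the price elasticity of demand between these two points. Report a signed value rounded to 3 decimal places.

%ΔQ = (5103 − 6887) / [(6887 + 5103)/2] = -1784/5995 = -0.297581…
%ΔP = (20.1 − 16.4) / [(16.4 + 20.1)/2] = 3.7/18.25 = 0.202739…
Arc Ed = %ΔQ / %ΔP = (-1784/5995) / (3.7/18.25) = -1.46779…

-1.468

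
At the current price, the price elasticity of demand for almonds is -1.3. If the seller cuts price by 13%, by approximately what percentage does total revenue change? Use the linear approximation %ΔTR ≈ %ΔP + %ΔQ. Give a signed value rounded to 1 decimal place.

+3.9%

%ΔQ ≈ Ed × %ΔP = (-1.3) × (-13%) = +16.9000%
%ΔTR ≈ %ΔP + %ΔQ = (-13%) + (+16.9000%) = +3.9000%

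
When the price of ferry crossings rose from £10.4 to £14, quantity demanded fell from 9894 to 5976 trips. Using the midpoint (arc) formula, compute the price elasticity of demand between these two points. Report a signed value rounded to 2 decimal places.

%ΔQ = (5976 − 9894) / [(9894 + 5976)/2] = -3918/7935 = -0.493761…
%ΔP = (14 − 10.4) / [(10.4 + 14)/2] = 3.6/12.2 = 0.295081…
Arc Ed = %ΔQ / %ΔP = (-3918/7935) / (3.6/12.2) = -1.6733…

-1.67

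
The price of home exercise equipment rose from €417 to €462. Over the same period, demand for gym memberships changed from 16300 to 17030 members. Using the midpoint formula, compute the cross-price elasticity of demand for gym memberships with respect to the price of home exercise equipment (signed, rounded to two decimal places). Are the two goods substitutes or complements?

%ΔQ_{gym memberships} = (17030 − 16300)/avg = 730/16665 = 0.043804…
%ΔP_{home exercise equipment} = (462 − 417)/avg = 45/439.5 = 0.102389…
E_cross = (730/16665) / (45/439.5) = 0.4278…
E_cross > 0 ⇒ the goods are substitutes.

0.43; substitutes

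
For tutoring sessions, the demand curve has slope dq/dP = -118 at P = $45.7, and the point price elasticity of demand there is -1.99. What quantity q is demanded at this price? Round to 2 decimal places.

2709.85

Ed = (dq/dP)·(P/q) ⇒ q = (dq/dP)·P/Ed = (-118)·45.7/(-1.99) = 2709.8492…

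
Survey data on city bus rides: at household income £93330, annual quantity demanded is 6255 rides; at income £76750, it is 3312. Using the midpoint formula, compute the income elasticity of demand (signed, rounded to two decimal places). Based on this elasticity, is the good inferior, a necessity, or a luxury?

3.16; luxury

%ΔQ = (3312 − 6255)/[( 6255 + 3312)/2] = -2943/4783.5 = -0.615239…
%ΔIncome = (76750 − 93330)/[( 93330 + 76750)/2] = -16580/85040 = -0.194967…
E_income = (-2943/4783.5) / (-16580/85040) = 3.1556…
E_income > 1 ⇒ normal good, luxury.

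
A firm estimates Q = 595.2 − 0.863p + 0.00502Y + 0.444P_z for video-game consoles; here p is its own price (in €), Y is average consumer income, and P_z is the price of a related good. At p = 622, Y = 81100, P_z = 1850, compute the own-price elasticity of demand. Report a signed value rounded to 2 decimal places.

-0.42

At the given values, Q = 595.2 − 0.863(622) + 0.00502(81100) + 0.444(1850) = 1286.936.
∂Q/∂p = −0.863.
E = (-0.863) × (622/1286.936) = -0.4171…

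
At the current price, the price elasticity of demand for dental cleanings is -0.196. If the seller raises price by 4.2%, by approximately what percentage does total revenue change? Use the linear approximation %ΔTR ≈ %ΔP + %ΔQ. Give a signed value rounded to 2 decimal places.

+3.38%

%ΔQ ≈ Ed × %ΔP = (-0.196) × (+4.2%) = -0.8232%
%ΔTR ≈ %ΔP + %ΔQ = (+4.2%) + (-0.8232%) = +3.3768%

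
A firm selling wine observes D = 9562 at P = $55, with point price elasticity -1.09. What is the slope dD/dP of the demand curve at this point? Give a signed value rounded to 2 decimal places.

Ed = (dD/dP)·(P/D) ⇒ dD/dP = Ed·D/P = (-1.09)·9562/55 = -189.5014…

-189.50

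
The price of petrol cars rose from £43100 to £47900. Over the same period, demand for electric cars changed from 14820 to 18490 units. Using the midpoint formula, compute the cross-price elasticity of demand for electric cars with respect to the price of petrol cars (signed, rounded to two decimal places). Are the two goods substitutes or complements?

2.09; substitutes

%ΔQ_{electric cars} = (18490 − 14820)/avg = 3670/16655 = 0.220354…
%ΔP_{petrol cars} = (47900 − 43100)/avg = 4800/45500 = 0.105494…
E_cross = (3670/16655) / (4800/45500) = 2.0887…
E_cross > 0 ⇒ the goods are substitutes.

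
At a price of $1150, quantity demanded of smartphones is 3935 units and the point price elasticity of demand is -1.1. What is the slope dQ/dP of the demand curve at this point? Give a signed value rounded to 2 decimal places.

-3.76

Ed = (dQ/dP)·(P/Q) ⇒ dQ/dP = Ed·Q/P = (-1.1)·3935/1150 = -3.7639…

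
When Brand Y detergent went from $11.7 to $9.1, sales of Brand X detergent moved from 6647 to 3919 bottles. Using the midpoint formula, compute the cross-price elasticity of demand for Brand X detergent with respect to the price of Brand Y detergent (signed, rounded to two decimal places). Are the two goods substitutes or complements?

2.07; substitutes

%ΔQ_{Brand X detergent} = (3919 − 6647)/avg = -2728/5283 = -0.516373…
%ΔP_{Brand Y detergent} = (9.1 − 11.7)/avg = -2.6/10.4 = -0.25
E_cross = (-2728/5283) / (-2.6/10.4) = 2.0654…
E_cross > 0 ⇒ the goods are substitutes.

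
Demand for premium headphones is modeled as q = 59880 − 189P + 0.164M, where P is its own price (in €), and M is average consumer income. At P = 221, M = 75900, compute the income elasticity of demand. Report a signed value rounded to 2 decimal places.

At the given values, q = 59880 − 189(221) + 0.164(75900) = 30558.6.
∂q/∂M = 0.164.
E = (0.164) × (75900/30558.6) = 0.4073…

0.41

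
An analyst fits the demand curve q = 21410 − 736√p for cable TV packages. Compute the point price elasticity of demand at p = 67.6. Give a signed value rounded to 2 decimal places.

-0.20

dq/dp = −736/(2√p) = -44.7584. At p = 67.6, q = 15358.7.
Ed = (dq/dp)·(p/q) = (-44.7584) × (67.6/15358.7) = -0.1970…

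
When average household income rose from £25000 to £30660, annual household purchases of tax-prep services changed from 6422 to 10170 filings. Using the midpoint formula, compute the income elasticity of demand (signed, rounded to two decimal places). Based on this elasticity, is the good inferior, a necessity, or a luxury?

2.22; luxury

%ΔQ = (10170 − 6422)/[( 6422 + 10170)/2] = 3748/8296 = 0.451783…
%ΔIncome = (30660 − 25000)/[( 25000 + 30660)/2] = 5660/27830 = 0.203377…
E_income = (3748/8296) / (5660/27830) = 2.2214…
E_income > 1 ⇒ normal good, luxury.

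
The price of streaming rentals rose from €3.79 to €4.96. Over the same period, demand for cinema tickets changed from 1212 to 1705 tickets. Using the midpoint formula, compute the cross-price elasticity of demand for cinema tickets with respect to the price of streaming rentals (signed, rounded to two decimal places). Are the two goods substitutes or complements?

%ΔQ_{cinema tickets} = (1705 − 1212)/avg = 493/1458.5 = 0.338018…
%ΔP_{streaming rentals} = (4.96 − 3.79)/avg = 1.17/4.375 = 0.267428…
E_cross = (493/1458.5) / (1.17/4.375) = 1.2639…
E_cross > 0 ⇒ the goods are substitutes.

1.26; substitutes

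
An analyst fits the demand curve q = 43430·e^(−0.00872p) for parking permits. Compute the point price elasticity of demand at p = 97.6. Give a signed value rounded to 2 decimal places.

-0.85

dq/dp = −0.00872·q = -161.693. At p = 97.6, q = 18542.7.
Ed = (dq/dp)·(p/q) = (-161.693) × (97.6/18542.7) = -0.8510…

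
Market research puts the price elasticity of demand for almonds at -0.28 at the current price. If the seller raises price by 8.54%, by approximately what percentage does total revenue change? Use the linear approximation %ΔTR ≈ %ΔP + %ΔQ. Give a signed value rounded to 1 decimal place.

%ΔQ ≈ Ed × %ΔP = (-0.28) × (+8.54%) = -2.3912%
%ΔTR ≈ %ΔP + %ΔQ = (+8.54%) + (-2.3912%) = +6.1488%

+6.1%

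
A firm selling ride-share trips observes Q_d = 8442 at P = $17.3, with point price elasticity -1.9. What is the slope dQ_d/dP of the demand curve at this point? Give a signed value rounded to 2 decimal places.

Ed = (dQ_d/dP)·(P/Q_d) ⇒ dQ_d/dP = Ed·Q_d/P = (-1.9)·8442/17.3 = -927.1560…

-927.16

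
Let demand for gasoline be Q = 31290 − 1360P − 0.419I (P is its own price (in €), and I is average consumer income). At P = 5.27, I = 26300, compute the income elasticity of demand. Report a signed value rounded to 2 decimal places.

-0.84

At the given values, Q = 31290 − 1360(5.27) − 0.419(26300) = 13103.1.
∂Q/∂I = -0.419.
E = (-0.419) × (26300/13103.1) = -0.8409…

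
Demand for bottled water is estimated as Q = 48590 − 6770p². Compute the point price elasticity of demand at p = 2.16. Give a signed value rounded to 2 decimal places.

-3.72

dQ/dp = −2·6770·p = -29246.4. At p = 2.16, Q = 17003.888.
Ed = (dQ/dp)·(p/Q) = (-29246.4) × (2.16/17003.888) = -3.7151…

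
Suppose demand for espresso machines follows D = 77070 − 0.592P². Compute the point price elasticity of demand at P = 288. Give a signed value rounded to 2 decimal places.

dD/dP = −2·0.592·P = -340.992. At P = 288, D = 27967.152.
Ed = (dD/dP)·(P/D) = (-340.992) × (288/27967.152) = -3.5114…

-3.51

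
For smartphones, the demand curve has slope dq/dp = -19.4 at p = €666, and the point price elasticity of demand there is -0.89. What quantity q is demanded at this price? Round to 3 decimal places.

14517.303

Ed = (dq/dp)·(p/q) ⇒ q = (dq/dp)·p/Ed = (-19.4)·666/(-0.89) = 14517.30337…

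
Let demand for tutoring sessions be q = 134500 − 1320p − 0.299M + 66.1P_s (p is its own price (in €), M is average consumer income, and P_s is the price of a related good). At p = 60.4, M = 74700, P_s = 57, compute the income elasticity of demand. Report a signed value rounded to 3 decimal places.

-0.617

At the given values, q = 134500 − 1320(60.4) − 0.299(74700) + 66.1(57) = 36204.4.
∂q/∂M = -0.299.
E = (-0.299) × (74700/36204.4) = -0.61692…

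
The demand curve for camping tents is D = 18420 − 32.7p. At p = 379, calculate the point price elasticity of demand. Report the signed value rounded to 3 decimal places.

-2.056

dD/dp = −32.7. At p = 379, D = 18420 − 32.7(379) = 6026.7.
Ed = (dD/dp)·(p/D) = −32.7 × (379/6026.7) = -2.05639…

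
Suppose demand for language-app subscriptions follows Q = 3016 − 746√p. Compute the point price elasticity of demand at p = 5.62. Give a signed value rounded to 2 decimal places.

dQ/dp = −746/(2√p) = -157.341. At p = 5.62, Q = 1247.49.
Ed = (dQ/dp)·(p/Q) = (-157.341) × (5.62/1247.49) = -0.7088…

-0.71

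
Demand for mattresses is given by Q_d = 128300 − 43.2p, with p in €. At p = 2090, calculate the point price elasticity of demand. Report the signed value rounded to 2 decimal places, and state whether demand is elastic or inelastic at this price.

dQ_d/dp = −43.2. At p = 2090, Q_d = 128300 − 43.2(2090) = 38012.
Ed = (dQ_d/dp)·(p/Q_d) = −43.2 × (2090/38012) = -2.3752…
|Ed| = 2.38 > 1, so demand is elastic.

-2.38; elastic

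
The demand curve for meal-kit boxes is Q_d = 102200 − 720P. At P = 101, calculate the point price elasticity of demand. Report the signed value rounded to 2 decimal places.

-2.47

dQ_d/dP = −720. At P = 101, Q_d = 102200 − 720(101) = 29480.
Ed = (dQ_d/dP)·(P/Q_d) = −720 × (101/29480) = -2.4667…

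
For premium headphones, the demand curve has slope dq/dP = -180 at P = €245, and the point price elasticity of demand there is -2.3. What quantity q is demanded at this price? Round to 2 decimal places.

19173.91

Ed = (dq/dP)·(P/q) ⇒ q = (dq/dP)·P/Ed = (-180)·245/(-2.3) = 19173.9130…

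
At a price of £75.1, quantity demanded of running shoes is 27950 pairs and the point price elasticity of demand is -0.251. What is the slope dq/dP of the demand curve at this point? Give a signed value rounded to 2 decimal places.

Ed = (dq/dP)·(P/q) ⇒ dq/dP = Ed·q/P = (-0.251)·27950/75.1 = -93.4147…

-93.41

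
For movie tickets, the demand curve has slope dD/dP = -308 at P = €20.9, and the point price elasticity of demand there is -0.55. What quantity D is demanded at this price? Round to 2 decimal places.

Ed = (dD/dP)·(P/D) ⇒ D = (dD/dP)·P/Ed = (-308)·20.9/(-0.55) = 11704

11704.00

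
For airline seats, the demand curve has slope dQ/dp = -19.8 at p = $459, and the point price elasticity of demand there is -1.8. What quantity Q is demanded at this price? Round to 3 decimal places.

5049.000

Ed = (dQ/dp)·(p/Q) ⇒ Q = (dQ/dp)·p/Ed = (-19.8)·459/(-1.8) = 5049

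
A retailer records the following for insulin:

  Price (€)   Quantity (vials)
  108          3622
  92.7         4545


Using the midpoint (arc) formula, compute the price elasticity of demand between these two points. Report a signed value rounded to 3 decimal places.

-1.483

%ΔQ = (4545 − 3622) / [(3622 + 4545)/2] = 923/4083.5 = 0.226031…
%ΔP = (92.7 − 108) / [(108 + 92.7)/2] = -15.3/100.35 = -0.152466…
Arc Ed = %ΔQ / %ΔP = (923/4083.5) / (-15.3/100.35) = -1.48250…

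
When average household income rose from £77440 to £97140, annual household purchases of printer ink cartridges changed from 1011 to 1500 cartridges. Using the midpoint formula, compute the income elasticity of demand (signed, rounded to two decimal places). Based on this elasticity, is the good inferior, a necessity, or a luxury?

%ΔQ = (1500 − 1011)/[( 1011 + 1500)/2] = 489/1255.5 = 0.389486…
%ΔIncome = (97140 − 77440)/[( 77440 + 97140)/2] = 19700/87290 = 0.225684…
E_income = (489/1255.5) / (19700/87290) = 1.7257…
E_income > 1 ⇒ normal good, luxury.

1.73; luxury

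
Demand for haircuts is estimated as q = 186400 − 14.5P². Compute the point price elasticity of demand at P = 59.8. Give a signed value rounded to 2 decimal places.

-0.77

dq/dP = −2·14.5·P = -1734.2. At P = 59.8, q = 134547.42.
Ed = (dq/dP)·(P/q) = (-1734.2) × (59.8/134547.42) = -0.7707…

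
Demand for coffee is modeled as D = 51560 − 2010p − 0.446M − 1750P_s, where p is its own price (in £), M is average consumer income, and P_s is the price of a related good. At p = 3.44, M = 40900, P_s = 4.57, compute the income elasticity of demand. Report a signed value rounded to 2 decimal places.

At the given values, D = 51560 − 2010(3.44) − 0.446(40900) − 1750(4.57) = 18406.7.
∂D/∂M = -0.446.
E = (-0.446) × (40900/18406.7) = -0.9910…

-0.99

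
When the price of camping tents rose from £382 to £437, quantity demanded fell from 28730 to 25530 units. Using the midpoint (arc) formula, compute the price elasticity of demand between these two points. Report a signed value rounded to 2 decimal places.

-0.88

%ΔQ = (25530 − 28730) / [(28730 + 25530)/2] = -3200/27130 = -0.117950…
%ΔP = (437 − 382) / [(382 + 437)/2] = 55/409.5 = 0.134310…
Arc Ed = %ΔQ / %ΔP = (-3200/27130) / (55/409.5) = -0.8781…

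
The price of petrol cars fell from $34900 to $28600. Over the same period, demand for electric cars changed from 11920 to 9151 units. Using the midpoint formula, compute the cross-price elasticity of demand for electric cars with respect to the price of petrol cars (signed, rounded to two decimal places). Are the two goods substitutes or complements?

%ΔQ_{electric cars} = (9151 − 11920)/avg = -2769/10535.5 = -0.262825…
%ΔP_{petrol cars} = (28600 − 34900)/avg = -6300/31750 = -0.198425…
E_cross = (-2769/10535.5) / (-6300/31750) = 1.3245…
E_cross > 0 ⇒ the goods are substitutes.

1.32; substitutes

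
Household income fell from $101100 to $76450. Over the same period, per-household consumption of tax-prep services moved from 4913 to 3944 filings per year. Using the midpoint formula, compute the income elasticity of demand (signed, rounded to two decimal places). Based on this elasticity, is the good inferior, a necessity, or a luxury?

0.79; necessity

%ΔQ = (3944 − 4913)/[( 4913 + 3944)/2] = -969/4428.5 = -0.218809…
%ΔIncome = (76450 − 101100)/[( 101100 + 76450)/2] = -24650/88775 = -0.277668…
E_income = (-969/4428.5) / (-24650/88775) = 0.7880…
0 < E_income < 1 ⇒ normal good, necessity.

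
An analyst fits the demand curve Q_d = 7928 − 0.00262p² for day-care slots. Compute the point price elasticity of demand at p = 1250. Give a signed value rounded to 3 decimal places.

dQ_d/dp = −2·0.00262·p = -6.55. At p = 1250, Q_d = 3834.25.
Ed = (dQ_d/dp)·(p/Q_d) = (-6.55) × (1250/3834.25) = -2.13535…

-2.135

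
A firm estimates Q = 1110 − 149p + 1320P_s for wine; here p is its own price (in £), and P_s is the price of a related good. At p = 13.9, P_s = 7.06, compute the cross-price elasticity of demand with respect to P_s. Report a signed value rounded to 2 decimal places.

At the given values, Q = 1110 − 149(13.9) + 1320(7.06) = 8358.1.
∂Q/∂P_s = 1320.
E = (1320) × (7.06/8358.1) = 1.1149…

1.11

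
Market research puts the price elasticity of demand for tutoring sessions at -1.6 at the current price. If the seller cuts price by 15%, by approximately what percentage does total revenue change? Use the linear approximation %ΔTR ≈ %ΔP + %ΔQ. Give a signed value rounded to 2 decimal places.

%ΔQ ≈ Ed × %ΔP = (-1.6) × (-15%) = +24.0000%
%ΔTR ≈ %ΔP + %ΔQ = (-15%) + (+24.0000%) = +9.0000%

+9.00%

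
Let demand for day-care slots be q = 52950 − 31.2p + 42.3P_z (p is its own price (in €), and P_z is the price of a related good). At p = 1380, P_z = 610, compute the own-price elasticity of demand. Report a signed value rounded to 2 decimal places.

-1.21

At the given values, q = 52950 − 31.2(1380) + 42.3(610) = 35697.
∂q/∂p = −31.2.
E = (-31.2) × (1380/35697) = -1.2061…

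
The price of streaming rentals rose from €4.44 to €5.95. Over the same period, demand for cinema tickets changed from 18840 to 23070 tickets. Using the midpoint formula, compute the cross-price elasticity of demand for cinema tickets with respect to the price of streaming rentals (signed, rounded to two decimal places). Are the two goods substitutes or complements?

%ΔQ_{cinema tickets} = (23070 − 18840)/avg = 4230/20955 = 0.201861…
%ΔP_{streaming rentals} = (5.95 − 4.44)/avg = 1.51/5.195 = 0.290664…
E_cross = (4230/20955) / (1.51/5.195) = 0.6944…
E_cross > 0 ⇒ the goods are substitutes.

0.69; substitutes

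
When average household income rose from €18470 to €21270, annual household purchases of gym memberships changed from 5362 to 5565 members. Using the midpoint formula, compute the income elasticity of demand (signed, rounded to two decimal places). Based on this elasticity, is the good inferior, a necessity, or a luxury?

0.26; necessity

%ΔQ = (5565 − 5362)/[( 5362 + 5565)/2] = 203/5463.5 = 0.037155…
%ΔIncome = (21270 − 18470)/[( 18470 + 21270)/2] = 2800/19870 = 0.140915…
E_income = (203/5463.5) / (2800/19870) = 0.2636…
0 < E_income < 1 ⇒ normal good, necessity.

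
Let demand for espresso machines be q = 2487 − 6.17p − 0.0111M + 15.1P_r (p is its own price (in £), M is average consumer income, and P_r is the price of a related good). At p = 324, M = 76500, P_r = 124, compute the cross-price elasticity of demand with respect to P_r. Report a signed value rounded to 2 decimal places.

1.24

At the given values, q = 2487 − 6.17(324) − 0.0111(76500) + 15.1(124) = 1511.17.
∂q/∂P_r = 15.1.
E = (15.1) × (124/1511.17) = 1.2390…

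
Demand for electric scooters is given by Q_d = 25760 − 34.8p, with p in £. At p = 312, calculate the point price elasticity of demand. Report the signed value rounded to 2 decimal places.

-0.73

dQ_d/dp = −34.8. At p = 312, Q_d = 25760 − 34.8(312) = 14902.4.
Ed = (dQ_d/dp)·(p/Q_d) = −34.8 × (312/14902.4) = -0.7285…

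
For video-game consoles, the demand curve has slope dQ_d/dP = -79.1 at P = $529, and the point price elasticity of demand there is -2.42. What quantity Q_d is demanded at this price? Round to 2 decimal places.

17290.87

Ed = (dQ_d/dP)·(P/Q_d) ⇒ Q_d = (dQ_d/dP)·P/Ed = (-79.1)·529/(-2.42) = 17290.8677…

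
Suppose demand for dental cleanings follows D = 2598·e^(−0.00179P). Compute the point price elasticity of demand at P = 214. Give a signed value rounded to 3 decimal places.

-0.383

dD/dP = −0.00179·D = -3.17053. At P = 214, D = 1771.24.
Ed = (dD/dP)·(P/D) = (-3.17053) × (214/1771.24) = -0.38306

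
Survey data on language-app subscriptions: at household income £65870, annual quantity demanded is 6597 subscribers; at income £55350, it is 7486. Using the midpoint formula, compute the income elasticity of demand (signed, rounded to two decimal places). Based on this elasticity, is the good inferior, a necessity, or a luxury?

%ΔQ = (7486 − 6597)/[( 6597 + 7486)/2] = 889/7041.5 = 0.126251…
%ΔIncome = (55350 − 65870)/[( 65870 + 55350)/2] = -10520/60610 = -0.173568…
E_income = (889/7041.5) / (-10520/60610) = -0.7273…
E_income < 0 ⇒ inferior good.

-0.73; inferior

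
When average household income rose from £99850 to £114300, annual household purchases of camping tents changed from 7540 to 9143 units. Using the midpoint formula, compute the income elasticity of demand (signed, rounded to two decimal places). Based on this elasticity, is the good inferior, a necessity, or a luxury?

1.42; luxury

%ΔQ = (9143 − 7540)/[( 7540 + 9143)/2] = 1603/8341.5 = 0.192171…
%ΔIncome = (114300 − 99850)/[( 99850 + 114300)/2] = 14450/107075 = 0.134952…
E_income = (1603/8341.5) / (14450/107075) = 1.4239…
E_income > 1 ⇒ normal good, luxury.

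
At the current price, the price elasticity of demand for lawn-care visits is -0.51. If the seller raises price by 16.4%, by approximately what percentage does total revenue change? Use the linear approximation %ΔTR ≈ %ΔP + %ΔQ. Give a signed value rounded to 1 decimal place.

%ΔQ ≈ Ed × %ΔP = (-0.51) × (+16.4%) = -8.3640%
%ΔTR ≈ %ΔP + %ΔQ = (+16.4%) + (-8.3640%) = +8.0360%

+8.0%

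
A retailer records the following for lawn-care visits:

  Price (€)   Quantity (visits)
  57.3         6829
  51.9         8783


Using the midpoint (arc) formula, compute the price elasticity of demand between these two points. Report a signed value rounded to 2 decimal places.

-2.53

%ΔQ = (8783 − 6829) / [(6829 + 8783)/2] = 1954/7806 = 0.250320…
%ΔP = (51.9 − 57.3) / [(57.3 + 51.9)/2] = -5.4/54.6 = -0.098901…
Arc Ed = %ΔQ / %ΔP = (1954/7806) / (-5.4/54.6) = -2.5310…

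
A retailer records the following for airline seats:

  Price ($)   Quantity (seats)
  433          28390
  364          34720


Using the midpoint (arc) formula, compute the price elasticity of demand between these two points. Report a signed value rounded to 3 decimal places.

%ΔQ = (34720 − 28390) / [(28390 + 34720)/2] = 6330/31555 = 0.200602…
%ΔP = (364 − 433) / [(433 + 364)/2] = -69/398.5 = -0.173149…
Arc Ed = %ΔQ / %ΔP = (6330/31555) / (-69/398.5) = -1.15854…

-1.159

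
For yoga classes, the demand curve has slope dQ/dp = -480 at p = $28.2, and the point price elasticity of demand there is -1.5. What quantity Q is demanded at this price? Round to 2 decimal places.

Ed = (dQ/dp)·(p/Q) ⇒ Q = (dQ/dp)·p/Ed = (-480)·28.2/(-1.5) = 9024

9024.00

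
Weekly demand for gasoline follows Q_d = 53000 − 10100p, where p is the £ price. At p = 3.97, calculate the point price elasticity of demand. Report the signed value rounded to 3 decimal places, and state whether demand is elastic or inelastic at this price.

dQ_d/dp = −10100. At p = 3.97, Q_d = 53000 − 10100(3.97) = 12903.
Ed = (dQ_d/dp)·(p/Q_d) = −10100 × (3.97/12903) = -3.10757…
|Ed| = 3.108 > 1, so demand is elastic.

-3.108; elastic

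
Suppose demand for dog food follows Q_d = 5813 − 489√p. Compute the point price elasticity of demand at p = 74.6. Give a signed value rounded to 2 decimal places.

dQ_d/dp = −489/(2√p) = -28.308. At p = 74.6, Q_d = 1589.44.
Ed = (dQ_d/dp)·(p/Q_d) = (-28.308) × (74.6/1589.44) = -1.3286…

-1.33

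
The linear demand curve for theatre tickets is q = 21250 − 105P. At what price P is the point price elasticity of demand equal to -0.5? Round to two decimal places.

Ed = −105P/(21250 − 105P). Set this equal to -0.5:
105P = 0.5·(21250 − 105P) ⇒ 105P(1 + 0.5) = 0.5·21250
P = 0.5·21250 / (105·1.5) = 67.4603…

67.46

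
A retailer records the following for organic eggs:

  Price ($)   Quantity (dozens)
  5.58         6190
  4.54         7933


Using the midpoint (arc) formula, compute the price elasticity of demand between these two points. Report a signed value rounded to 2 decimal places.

-1.20

%ΔQ = (7933 − 6190) / [(6190 + 7933)/2] = 1743/7061.5 = 0.246831…
%ΔP = (4.54 − 5.58) / [(5.58 + 4.54)/2] = -1.04/5.06 = -0.205533…
Arc Ed = %ΔQ / %ΔP = (1743/7061.5) / (-1.04/5.06) = -1.2009…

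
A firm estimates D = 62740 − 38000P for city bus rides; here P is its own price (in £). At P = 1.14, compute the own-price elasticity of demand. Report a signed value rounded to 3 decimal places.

-2.231

At the given values, D = 62740 − 38000(1.14) = 19420.
∂D/∂P = −38000.
E = (-38000) × (1.14/19420) = -2.23069…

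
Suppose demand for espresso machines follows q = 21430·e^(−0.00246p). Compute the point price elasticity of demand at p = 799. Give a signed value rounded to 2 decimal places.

-1.97

dq/dp = −0.00246·q = -7.38472. At p = 799, q = 3001.92.
Ed = (dq/dp)·(p/q) = (-7.38472) × (799/3001.92) = -1.9655…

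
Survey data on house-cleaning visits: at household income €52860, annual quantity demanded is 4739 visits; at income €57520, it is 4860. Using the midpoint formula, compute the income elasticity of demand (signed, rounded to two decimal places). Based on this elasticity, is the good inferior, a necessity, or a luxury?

%ΔQ = (4860 − 4739)/[( 4739 + 4860)/2] = 121/4799.5 = 0.025210…
%ΔIncome = (57520 − 52860)/[( 52860 + 57520)/2] = 4660/55190 = 0.084435…
E_income = (121/4799.5) / (4660/55190) = 0.2985…
0 < E_income < 1 ⇒ normal good, necessity.

0.30; necessity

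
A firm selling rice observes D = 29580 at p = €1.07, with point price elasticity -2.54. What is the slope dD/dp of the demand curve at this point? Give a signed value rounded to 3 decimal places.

-70217.944

Ed = (dD/dp)·(p/D) ⇒ dD/dp = Ed·D/p = (-2.54)·29580/1.07 = -70217.94392…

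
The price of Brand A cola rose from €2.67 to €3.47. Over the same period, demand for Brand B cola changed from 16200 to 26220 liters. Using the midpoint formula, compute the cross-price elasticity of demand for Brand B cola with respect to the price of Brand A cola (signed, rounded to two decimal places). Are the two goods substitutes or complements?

%ΔQ_{Brand B cola} = (26220 − 16200)/avg = 10020/21210 = 0.472418…
%ΔP_{Brand A cola} = (3.47 − 2.67)/avg = 0.8/3.07 = 0.260586…
E_cross = (10020/21210) / (0.8/3.07) = 1.8129…
E_cross > 0 ⇒ the goods are substitutes.

1.81; substitutes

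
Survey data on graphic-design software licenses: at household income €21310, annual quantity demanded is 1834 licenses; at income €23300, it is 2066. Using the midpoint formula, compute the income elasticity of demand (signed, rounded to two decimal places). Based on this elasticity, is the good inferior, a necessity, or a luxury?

%ΔQ = (2066 − 1834)/[( 1834 + 2066)/2] = 232/1950 = 0.118974…
%ΔIncome = (23300 − 21310)/[( 21310 + 23300)/2] = 1990/22305 = 0.089217…
E_income = (232/1950) / (1990/22305) = 1.3335…
E_income > 1 ⇒ normal good, luxury.

1.33; luxury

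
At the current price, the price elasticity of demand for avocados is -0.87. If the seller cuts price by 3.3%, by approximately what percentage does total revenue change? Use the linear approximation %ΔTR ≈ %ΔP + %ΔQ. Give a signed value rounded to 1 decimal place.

%ΔQ ≈ Ed × %ΔP = (-0.87) × (-3.3%) = +2.8710%
%ΔTR ≈ %ΔP + %ΔQ = (-3.3%) + (+2.8710%) = -0.4290%

-0.4%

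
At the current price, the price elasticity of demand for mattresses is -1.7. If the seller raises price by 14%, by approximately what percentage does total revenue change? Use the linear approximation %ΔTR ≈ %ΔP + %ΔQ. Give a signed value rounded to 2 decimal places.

-9.80%

%ΔQ ≈ Ed × %ΔP = (-1.7) × (+14%) = -23.8000%
%ΔTR ≈ %ΔP + %ΔQ = (+14%) + (-23.8000%) = -9.8000%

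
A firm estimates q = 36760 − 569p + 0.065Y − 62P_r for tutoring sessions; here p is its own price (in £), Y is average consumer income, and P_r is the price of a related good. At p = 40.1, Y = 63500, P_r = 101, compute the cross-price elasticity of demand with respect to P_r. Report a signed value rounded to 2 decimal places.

-0.53

At the given values, q = 36760 − 569(40.1) + 0.065(63500) − 62(101) = 11808.6.
∂q/∂P_r = -62.
E = (-62) × (101/11808.6) = -0.5302…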